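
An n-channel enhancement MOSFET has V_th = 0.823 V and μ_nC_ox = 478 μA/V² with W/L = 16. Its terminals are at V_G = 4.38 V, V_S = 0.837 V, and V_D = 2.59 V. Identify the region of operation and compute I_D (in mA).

V_GS = V_G − V_S = 4.38 − 0.837 = 3.54 V; V_DS = V_D − V_S = 2.59 − 0.837 = 1.75 V.
k_n = μ_nC_ox · (W/L) = 7.648 mA/V².
V_ov = V_GS − V_th = 3.54 − 0.823 = 2.72 V.
Since V_DS = 1.75 V < V_ov = 2.72 V, the device is in the triode region.
I_D = k_n [V_ov · V_DS − ½ V_DS²] = 7.648 × [2.72 × 1.75 − 0.5 × 1.75²] = 24.7 mA.

Triode; I_D = 24.7 mA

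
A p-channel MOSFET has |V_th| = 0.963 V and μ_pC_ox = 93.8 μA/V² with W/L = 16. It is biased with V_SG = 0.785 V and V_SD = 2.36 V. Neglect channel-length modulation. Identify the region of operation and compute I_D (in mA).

Cutoff; I_D = 0 mA

V_SG = 0.785 V < |V_th| = 0.963 V, so the transistor is in cutoff.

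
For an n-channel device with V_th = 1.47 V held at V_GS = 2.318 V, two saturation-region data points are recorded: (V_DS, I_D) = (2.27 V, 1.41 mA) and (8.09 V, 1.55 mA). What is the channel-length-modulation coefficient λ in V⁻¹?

With V_GS fixed, I_D ∝ (1 + λ V_DS) in saturation, so I_D2/I_D1 = (1 + λ V_DS2)/(1 + λ V_DS1).
1.55/1.41 = 1.099 = (1 + 8.09 λ)/(1 + 2.27 λ).
Solving: λ (I_D1 V_DS2 − I_D2 V_DS1) = I_D2 − I_D1, so λ = (1.55 − 1.41) / (1.41 × 8.09 − 1.55 × 2.27) = 0.14 / 7.89 = 0.0177 V⁻¹.

λ = 0.0177 V⁻¹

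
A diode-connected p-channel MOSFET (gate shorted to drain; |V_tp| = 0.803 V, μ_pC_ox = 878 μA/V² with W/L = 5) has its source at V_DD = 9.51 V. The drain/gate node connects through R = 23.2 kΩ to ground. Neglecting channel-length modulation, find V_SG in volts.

With gate tied to drain, V_SG = V_SD ≥ V_SG − |V_tp|, so the device is in saturation.
k_p = μ_pC_ox · (W/L) = 4.39 mA/V².
KCL at the drain: ½ k_p (V_SG − |V_tp|)² = (V_DD − V_SG)/R.
Let x = V_SG − 0.803. Then 50.9 x² + x − 8.707 = 0, giving x = 0.404 V (positive root), so V_SG = 1.21 V.
I_D = (V_DD − V_SG)/R = (9.51 − 1.21) / 23.2 = 0.358 mA.

V_SG = 1.21 V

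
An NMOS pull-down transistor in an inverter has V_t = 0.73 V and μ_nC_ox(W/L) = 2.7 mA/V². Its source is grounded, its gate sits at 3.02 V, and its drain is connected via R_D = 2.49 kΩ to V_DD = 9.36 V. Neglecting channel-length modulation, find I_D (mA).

I_D = 3.49 mA

V_GS = V_G = 3.02 V, so V_ov = 3.02 − 0.73 = 2.29 V.
Assume saturation: I_D = ½ k_n V_ov² = 0.5 × 2.7 × 2.29² = 7.08 mA, giving V_DS = V_DD − I_D R_D = 9.36 − 7.08 × 2.49 = -8.27 V.
But -8.27 V < V_ov = 2.29 V, so the device is actually in triode.
In triode I_D = k_n[V_ov V_DS − ½ V_DS²] and I_D = (V_DD − V_DS)/R_D. Equating: 3.36 V_DS² − 16.4 V_DS + 9.36 = 0, giving V_DS = 0.66 V (the root below V_ov).
I_D = (9.36 − 0.66) / 2.49 = 3.49 mA.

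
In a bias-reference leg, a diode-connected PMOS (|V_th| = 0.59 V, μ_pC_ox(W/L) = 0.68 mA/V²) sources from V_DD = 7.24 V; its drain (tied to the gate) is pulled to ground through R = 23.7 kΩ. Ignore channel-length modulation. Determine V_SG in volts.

V_SG = 1.44 V

With gate tied to drain, V_SG = V_SD ≥ V_SG − |V_th|, so the device is in saturation.
KCL at the drain: ½ k_p (V_SG − |V_th|)² = (V_DD − V_SG)/R.
Let x = V_SG − 0.59. Then 8.06 x² + x − 6.65 = 0, giving x = 0.849 V (positive root), so V_SG = 1.44 V.
I_D = (V_DD − V_SG)/R = (7.24 − 1.44) / 23.7 = 0.245 mA.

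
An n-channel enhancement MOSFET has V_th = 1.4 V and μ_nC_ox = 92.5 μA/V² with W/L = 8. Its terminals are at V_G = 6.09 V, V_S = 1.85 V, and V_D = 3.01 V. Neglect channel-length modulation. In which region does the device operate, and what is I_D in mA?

V_GS = V_G − V_S = 6.09 − 1.85 = 4.24 V; V_DS = V_D − V_S = 3.01 − 1.85 = 1.16 V.
k_n = μ_nC_ox · (W/L) = 0.74 mA/V².
V_ov = V_GS − V_th = 4.24 − 1.4 = 2.84 V.
Since V_DS = 1.16 V < V_ov = 2.84 V, the device is in the triode region.
I_D = k_n [V_ov · V_DS − ½ V_DS²] = 0.74 × [2.84 × 1.16 − 0.5 × 1.16²] = 1.94 mA.

Triode; I_D = 1.94 mA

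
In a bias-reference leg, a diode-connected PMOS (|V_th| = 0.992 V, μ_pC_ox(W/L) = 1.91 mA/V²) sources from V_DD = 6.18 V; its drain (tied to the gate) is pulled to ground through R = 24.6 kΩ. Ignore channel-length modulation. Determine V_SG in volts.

V_SG = 1.44 V

With gate tied to drain, V_SG = V_SD ≥ V_SG − |V_th|, so the device is in saturation.
KCL at the drain: ½ k_p (V_SG − |V_th|)² = (V_DD − V_SG)/R.
Let x = V_SG − 0.992. Then 23.5 x² + x − 5.188 = 0, giving x = 0.449 V (positive root), so V_SG = 1.44 V.
I_D = (V_DD − V_SG)/R = (6.18 − 1.44) / 24.6 = 0.193 mA.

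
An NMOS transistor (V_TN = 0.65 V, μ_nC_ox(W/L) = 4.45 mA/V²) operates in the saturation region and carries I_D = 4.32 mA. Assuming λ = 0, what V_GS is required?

V_GS = 2.04 V

In saturation I_D = ½ k_n (V_GS − V_TN)², so V_GS − V_TN = √(2 I_D / k_n) = √(2 × 4.32 / 4.45) = 1.39 V.
V_GS = 0.65 + 1.39 = 2.04 V.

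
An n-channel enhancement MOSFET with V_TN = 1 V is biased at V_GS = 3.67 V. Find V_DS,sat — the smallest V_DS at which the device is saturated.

The boundary between triode and saturation is V_DS = V_GS − V_TN = V_ov.
V_ov = 3.67 − 1 = 2.67 V.

V_DS,sat = 2.67 V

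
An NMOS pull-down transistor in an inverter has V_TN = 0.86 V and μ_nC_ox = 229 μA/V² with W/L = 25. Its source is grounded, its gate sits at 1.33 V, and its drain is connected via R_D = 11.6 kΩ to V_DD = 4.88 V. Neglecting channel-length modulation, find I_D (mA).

I_D = 0.404 mA

V_GS = V_G = 1.33 V, so V_ov = 1.33 − 0.86 = 0.47 V.
k_n = μ_nC_ox · (W/L) = 5.725 mA/V².
Assume saturation: I_D = ½ k_n V_ov² = 0.5 × 5.725 × 0.47² = 0.632 mA, giving V_DS = V_DD − I_D R_D = 4.88 − 0.632 × 11.6 = -2.45 V.
But -2.45 V < V_ov = 0.47 V, so the device is actually in triode.
In triode I_D = k_n[V_ov V_DS − ½ V_DS²] and I_D = (V_DD − V_DS)/R_D. Equating: 33.2 V_DS² − 32.21 V_DS + 4.88 = 0, giving V_DS = 0.188 V (the root below V_ov).
I_D = (4.88 − 0.188) / 11.6 = 0.404 mA.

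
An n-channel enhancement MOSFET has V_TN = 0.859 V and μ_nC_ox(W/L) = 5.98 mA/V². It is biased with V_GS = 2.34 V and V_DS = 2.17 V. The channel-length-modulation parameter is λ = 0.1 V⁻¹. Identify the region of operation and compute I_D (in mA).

Saturation; I_D = 7.98 mA

V_ov = V_GS − V_TN = 2.34 − 0.859 = 1.48 V.
Since V_DS = 2.17 V ≥ V_ov = 1.48 V, the device is in saturation.
I_D = ½ k_n V_ov² (1 + λ V_DS) = 0.5 × 5.98 × 1.48² × (1 + 0.1 × 2.17) = 7.98 mA.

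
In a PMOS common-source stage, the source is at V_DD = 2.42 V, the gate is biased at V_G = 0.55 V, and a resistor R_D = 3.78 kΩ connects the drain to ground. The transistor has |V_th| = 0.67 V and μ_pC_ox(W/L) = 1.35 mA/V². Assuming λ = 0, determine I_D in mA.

I_D = 0.535 mA

V_SG = V_DD − V_G = 2.42 − 0.55 = 1.87 V, so V_ov = 1.87 − 0.67 = 1.2 V.
Assume saturation: I_D = ½ k_p V_ov² = 0.5 × 1.35 × 1.2² = 0.972 mA, giving V_SD = V_DD − I_D R_D = 2.42 − 0.972 × 3.78 = -1.25 V.
But -1.25 V < V_ov = 1.2 V, so the device is actually in triode.
In triode I_D = k_p[V_ov V_SD − ½ V_SD²] and I_D = (V_DD − V_SD)/R_D. Equating: 2.55 V_SD² − 7.124 V_SD + 2.42 = 0, giving V_SD = 0.396 V (the root below V_ov).
I_D = (2.42 − 0.396) / 3.78 = 0.535 mA.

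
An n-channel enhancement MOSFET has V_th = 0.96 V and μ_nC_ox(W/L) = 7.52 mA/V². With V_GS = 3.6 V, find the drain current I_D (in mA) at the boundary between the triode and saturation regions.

I_D = 26.2 mA

At the boundary V_DS = V_ov = V_GS − V_th = 3.6 − 0.96 = 2.64 V.
I_D = ½ k_n V_ov² = 0.5 × 7.52 × 2.64² = 26.2 mA.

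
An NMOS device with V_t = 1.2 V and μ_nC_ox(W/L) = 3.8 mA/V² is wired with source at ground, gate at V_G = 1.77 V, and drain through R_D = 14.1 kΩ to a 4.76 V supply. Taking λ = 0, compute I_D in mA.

I_D = 0.325 mA

V_GS = V_G = 1.77 V, so V_ov = 1.77 − 1.2 = 0.57 V.
Assume saturation: I_D = ½ k_n V_ov² = 0.5 × 3.8 × 0.57² = 0.617 mA, giving V_DS = V_DD − I_D R_D = 4.76 − 0.617 × 14.1 = -3.94 V.
But -3.94 V < V_ov = 0.57 V, so the device is actually in triode.
In triode I_D = k_n[V_ov V_DS − ½ V_DS²] and I_D = (V_DD − V_DS)/R_D. Equating: 26.8 V_DS² − 31.54 V_DS + 4.76 = 0, giving V_DS = 0.178 V (the root below V_ov).
I_D = (4.76 − 0.178) / 14.1 = 0.325 mA.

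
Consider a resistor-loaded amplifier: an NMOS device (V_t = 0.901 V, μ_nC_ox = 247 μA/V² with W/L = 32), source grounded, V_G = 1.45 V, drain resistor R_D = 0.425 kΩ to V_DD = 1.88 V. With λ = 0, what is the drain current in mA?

I_D = 1.19 mA

V_GS = V_G = 1.45 V, so V_ov = 1.45 − 0.901 = 0.549 V.
k_n = μ_nC_ox · (W/L) = 7.904 mA/V².
Assume saturation: I_D = ½ k_n V_ov² = 0.5 × 7.904 × 0.549² = 1.19 mA, giving V_DS = V_DD − I_D R_D = 1.88 − 1.19 × 0.425 = 1.37 V.
V_DS = 1.37 V ≥ V_ov = 0.549 V, confirming saturation.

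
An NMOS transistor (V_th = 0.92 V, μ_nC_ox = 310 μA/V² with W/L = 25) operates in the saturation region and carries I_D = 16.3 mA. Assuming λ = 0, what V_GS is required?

V_GS = 2.97 V

k_n = μ_nC_ox · (W/L) = 7.75 mA/V².
In saturation I_D = ½ k_n (V_GS − V_th)², so V_GS − V_th = √(2 I_D / k_n) = √(2 × 16.3 / 7.75) = 2.05 V.
V_GS = 0.92 + 2.05 = 2.97 V.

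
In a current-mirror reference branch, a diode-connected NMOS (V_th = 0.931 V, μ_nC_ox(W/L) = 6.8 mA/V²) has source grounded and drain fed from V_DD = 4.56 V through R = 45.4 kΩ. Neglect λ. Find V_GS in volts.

With gate tied to drain, V_GS = V_DS ≥ V_GS − V_th, so the device is in saturation.
KCL at the drain: ½ k_n (V_GS − V_th)² = (V_DD − V_GS)/R.
Let x = V_GS − 0.931. Then 154 x² + x − 3.629 = 0, giving x = 0.15 V (positive root), so V_GS = 1.08 V.
I_D = (V_DD − V_GS)/R = (4.56 − 1.08) / 45.4 = 0.0766 mA.

V_GS = 1.08 V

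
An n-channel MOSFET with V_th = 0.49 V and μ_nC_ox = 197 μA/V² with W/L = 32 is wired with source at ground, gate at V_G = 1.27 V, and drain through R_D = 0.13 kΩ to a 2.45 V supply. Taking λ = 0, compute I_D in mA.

V_GS = V_G = 1.27 V, so V_ov = 1.27 − 0.49 = 0.78 V.
k_n = μ_nC_ox · (W/L) = 6.304 mA/V².
Assume saturation: I_D = ½ k_n V_ov² = 0.5 × 6.304 × 0.78² = 1.92 mA, giving V_DS = V_DD − I_D R_D = 2.45 − 1.92 × 0.13 = 2.2 V.
V_DS = 2.2 V ≥ V_ov = 0.78 V, confirming saturation.

I_D = 1.92 mA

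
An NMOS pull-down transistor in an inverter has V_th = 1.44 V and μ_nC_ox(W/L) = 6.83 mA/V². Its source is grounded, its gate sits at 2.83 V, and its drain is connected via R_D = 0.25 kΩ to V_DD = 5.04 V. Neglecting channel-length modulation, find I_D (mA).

I_D = 6.60 mA

V_GS = V_G = 2.83 V, so V_ov = 2.83 − 1.44 = 1.39 V.
Assume saturation: I_D = ½ k_n V_ov² = 0.5 × 6.83 × 1.39² = 6.6 mA, giving V_DS = V_DD − I_D R_D = 5.04 − 6.6 × 0.25 = 3.39 V.
V_DS = 3.39 V ≥ V_ov = 1.39 V, confirming saturation.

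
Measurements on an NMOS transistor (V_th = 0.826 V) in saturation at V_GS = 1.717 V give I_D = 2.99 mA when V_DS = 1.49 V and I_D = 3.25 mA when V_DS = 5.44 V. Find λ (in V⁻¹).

With V_GS fixed, I_D ∝ (1 + λ V_DS) in saturation, so I_D2/I_D1 = (1 + λ V_DS2)/(1 + λ V_DS1).
3.25/2.99 = 1.087 = (1 + 5.44 λ)/(1 + 1.49 λ).
Solving: λ (I_D1 V_DS2 − I_D2 V_DS1) = I_D2 − I_D1, so λ = (3.25 − 2.99) / (2.99 × 5.44 − 3.25 × 1.49) = 0.26 / 11.4 = 0.0228 V⁻¹.

λ = 0.0228 V⁻¹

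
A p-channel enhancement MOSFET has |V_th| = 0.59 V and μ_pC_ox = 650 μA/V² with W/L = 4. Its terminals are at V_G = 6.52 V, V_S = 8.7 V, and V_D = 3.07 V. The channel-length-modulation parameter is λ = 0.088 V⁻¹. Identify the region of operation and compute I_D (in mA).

Saturation; I_D = 4.91 mA

V_SG = V_S − V_G = 8.7 − 6.52 = 2.18 V; V_SD = V_S − V_D = 8.7 − 3.07 = 5.63 V.
k_p = μ_pC_ox · (W/L) = 2.6 mA/V².
V_ov = V_SG − |V_th| = 2.18 − 0.59 = 1.59 V.
Since V_SD = 5.63 V ≥ V_ov = 1.59 V, the device is in saturation.
I_D = ½ k_p V_ov² (1 + λ V_SD) = 0.5 × 2.6 × 1.59² × (1 + 0.088 × 5.63) = 4.91 mA.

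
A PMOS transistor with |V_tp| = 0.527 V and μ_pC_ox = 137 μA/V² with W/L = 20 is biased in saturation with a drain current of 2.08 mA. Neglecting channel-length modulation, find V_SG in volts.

V_SG = 1.76 V

k_p = μ_pC_ox · (W/L) = 2.74 mA/V².
In saturation I_D = ½ k_p (V_SG − |V_tp|)², so V_SG − |V_tp| = √(2 I_D / k_p) = √(2 × 2.08 / 2.74) = 1.23 V.
V_SG = 0.527 + 1.23 = 1.76 V.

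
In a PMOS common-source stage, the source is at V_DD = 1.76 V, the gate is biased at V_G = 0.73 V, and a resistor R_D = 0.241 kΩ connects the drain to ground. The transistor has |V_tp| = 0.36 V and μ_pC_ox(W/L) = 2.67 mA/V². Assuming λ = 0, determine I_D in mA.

V_SG = V_DD − V_G = 1.76 − 0.73 = 1.03 V, so V_ov = 1.03 − 0.36 = 0.67 V.
Assume saturation: I_D = ½ k_p V_ov² = 0.5 × 2.67 × 0.67² = 0.599 mA, giving V_SD = V_DD − I_D R_D = 1.76 − 0.599 × 0.241 = 1.62 V.
V_SD = 1.62 V ≥ V_ov = 0.67 V, confirming saturation.

I_D = 0.599 mA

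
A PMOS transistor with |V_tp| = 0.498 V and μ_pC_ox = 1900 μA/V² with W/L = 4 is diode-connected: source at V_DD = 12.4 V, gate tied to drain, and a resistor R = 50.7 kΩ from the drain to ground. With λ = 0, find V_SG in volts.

V_SG = 0.744 V

With gate tied to drain, V_SG = V_SD ≥ V_SG − |V_tp|, so the device is in saturation.
k_p = μ_pC_ox · (W/L) = 7.6 mA/V².
KCL at the drain: ½ k_p (V_SG − |V_tp|)² = (V_DD − V_SG)/R.
Let x = V_SG − 0.498. Then 193 x² + x − 11.9 = 0, giving x = 0.246 V (positive root), so V_SG = 0.744 V.
I_D = (V_DD − V_SG)/R = (12.4 − 0.744) / 50.7 = 0.23 mA.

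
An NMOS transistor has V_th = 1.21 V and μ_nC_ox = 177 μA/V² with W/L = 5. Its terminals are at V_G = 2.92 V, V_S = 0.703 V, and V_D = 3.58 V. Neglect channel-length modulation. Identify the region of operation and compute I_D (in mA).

V_GS = V_G − V_S = 2.92 − 0.703 = 2.22 V; V_DS = V_D − V_S = 3.58 − 0.703 = 2.88 V.
k_n = μ_nC_ox · (W/L) = 0.885 mA/V².
V_ov = V_GS − V_th = 2.22 − 1.21 = 1.01 V.
Since V_DS = 2.88 V ≥ V_ov = 1.01 V, the device is in saturation.
I_D = ½ k_n V_ov² = 0.5 × 0.885 × 1.01² = 0.449 mA.

Saturation; I_D = 0.449 mA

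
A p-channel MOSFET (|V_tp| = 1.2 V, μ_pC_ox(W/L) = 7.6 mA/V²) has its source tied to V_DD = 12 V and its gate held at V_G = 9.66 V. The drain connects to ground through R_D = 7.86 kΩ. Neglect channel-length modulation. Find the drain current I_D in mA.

I_D = 1.50 mA

V_SG = V_DD − V_G = 12 − 9.66 = 2.34 V, so V_ov = 2.34 − 1.2 = 1.14 V.
Assume saturation: I_D = ½ k_p V_ov² = 0.5 × 7.6 × 1.14² = 4.94 mA, giving V_SD = V_DD − I_D R_D = 12 − 4.94 × 7.86 = -26.8 V.
But -26.8 V < V_ov = 1.14 V, so the device is actually in triode.
In triode I_D = k_p[V_ov V_SD − ½ V_SD²] and I_D = (V_DD − V_SD)/R_D. Equating: 29.9 V_SD² − 69.1 V_SD + 12 = 0, giving V_SD = 0.189 V (the root below V_ov).
I_D = (12 − 0.189) / 7.86 = 1.5 mA.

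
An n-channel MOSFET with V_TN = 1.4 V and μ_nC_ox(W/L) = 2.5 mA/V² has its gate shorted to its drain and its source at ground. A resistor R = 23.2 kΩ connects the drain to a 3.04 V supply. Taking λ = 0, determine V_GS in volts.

With gate tied to drain, V_GS = V_DS ≥ V_GS − V_TN, so the device is in saturation.
KCL at the drain: ½ k_n (V_GS − V_TN)² = (V_DD − V_GS)/R.
Let x = V_GS − 1.4. Then 29 x² + x − 1.64 = 0, giving x = 0.221 V (positive root), so V_GS = 1.62 V.
I_D = (V_DD − V_GS)/R = (3.04 − 1.62) / 23.2 = 0.0612 mA.

V_GS = 1.62 V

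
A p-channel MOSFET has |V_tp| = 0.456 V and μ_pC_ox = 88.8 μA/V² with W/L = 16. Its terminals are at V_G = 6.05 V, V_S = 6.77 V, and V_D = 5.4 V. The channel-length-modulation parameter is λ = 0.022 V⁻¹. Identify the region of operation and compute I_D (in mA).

Saturation; I_D = 0.0510 mA

V_SG = V_S − V_G = 6.77 − 6.05 = 0.72 V; V_SD = V_S − V_D = 6.77 − 5.4 = 1.37 V.
k_p = μ_pC_ox · (W/L) = 1.421 mA/V².
V_ov = V_SG − |V_tp| = 0.72 − 0.456 = 0.264 V.
Since V_SD = 1.37 V ≥ V_ov = 0.264 V, the device is in saturation.
I_D = ½ k_p V_ov² (1 + λ V_SD) = 0.5 × 1.421 × 0.264² × (1 + 0.022 × 1.37) = 0.051 mA.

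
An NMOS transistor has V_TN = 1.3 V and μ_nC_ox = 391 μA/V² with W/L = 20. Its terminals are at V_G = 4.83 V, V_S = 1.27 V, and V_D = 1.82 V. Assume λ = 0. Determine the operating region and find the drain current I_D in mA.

Triode; I_D = 8.54 mA

V_GS = V_G − V_S = 4.83 − 1.27 = 3.56 V; V_DS = V_D − V_S = 1.82 − 1.27 = 0.55 V.
k_n = μ_nC_ox · (W/L) = 7.82 mA/V².
V_ov = V_GS − V_TN = 3.56 − 1.3 = 2.26 V.
Since V_DS = 0.55 V < V_ov = 2.26 V, the device is in the triode region.
I_D = k_n [V_ov · V_DS − ½ V_DS²] = 7.82 × [2.26 × 0.55 − 0.5 × 0.55²] = 8.54 mA.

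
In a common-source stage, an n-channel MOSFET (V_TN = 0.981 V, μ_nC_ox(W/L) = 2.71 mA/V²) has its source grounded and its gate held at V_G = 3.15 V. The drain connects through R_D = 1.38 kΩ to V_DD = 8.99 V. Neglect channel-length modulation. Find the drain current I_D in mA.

V_GS = V_G = 3.15 V, so V_ov = 3.15 − 0.981 = 2.17 V.
Assume saturation: I_D = ½ k_n V_ov² = 0.5 × 2.71 × 2.17² = 6.37 mA, giving V_DS = V_DD − I_D R_D = 8.99 − 6.37 × 1.38 = 0.193 V.
But 0.193 V < V_ov = 2.17 V, so the device is actually in triode.
In triode I_D = k_n[V_ov V_DS − ½ V_DS²] and I_D = (V_DD − V_DS)/R_D. Equating: 1.87 V_DS² − 9.112 V_DS + 8.99 = 0, giving V_DS = 1.37 V (the root below V_ov).
I_D = (8.99 − 1.37) / 1.38 = 5.52 mA.

I_D = 5.52 mA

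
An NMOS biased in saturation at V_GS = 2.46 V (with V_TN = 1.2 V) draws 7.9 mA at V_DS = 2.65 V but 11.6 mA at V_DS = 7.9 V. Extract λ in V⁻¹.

With V_GS fixed, I_D ∝ (1 + λ V_DS) in saturation, so I_D2/I_D1 = (1 + λ V_DS2)/(1 + λ V_DS1).
11.6/7.9 = 1.468 = (1 + 7.9 λ)/(1 + 2.65 λ).
Solving: λ (I_D1 V_DS2 − I_D2 V_DS1) = I_D2 − I_D1, so λ = (11.6 − 7.9) / (7.9 × 7.9 − 11.6 × 2.65) = 3.7 / 31.7 = 0.117 V⁻¹.

λ = 0.117 V⁻¹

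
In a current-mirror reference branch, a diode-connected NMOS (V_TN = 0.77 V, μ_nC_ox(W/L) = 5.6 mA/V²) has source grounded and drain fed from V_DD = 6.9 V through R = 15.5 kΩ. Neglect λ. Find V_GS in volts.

V_GS = 1.13 V

With gate tied to drain, V_GS = V_DS ≥ V_GS − V_TN, so the device is in saturation.
KCL at the drain: ½ k_n (V_GS − V_TN)² = (V_DD − V_GS)/R.
Let x = V_GS − 0.77. Then 43.4 x² + x − 6.13 = 0, giving x = 0.364 V (positive root), so V_GS = 1.13 V.
I_D = (V_DD − V_GS)/R = (6.9 − 1.13) / 15.5 = 0.372 mA.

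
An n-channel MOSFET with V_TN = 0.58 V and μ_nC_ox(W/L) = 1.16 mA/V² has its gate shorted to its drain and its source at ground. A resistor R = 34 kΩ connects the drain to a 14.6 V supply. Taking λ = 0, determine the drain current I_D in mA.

I_D = 0.388 mA

With gate tied to drain, V_GS = V_DS ≥ V_GS − V_TN, so the device is in saturation.
KCL at the drain: ½ k_n (V_GS − V_TN)² = (V_DD − V_GS)/R.
Let x = V_GS − 0.58. Then 19.7 x² + x − 14.02 = 0, giving x = 0.818 V (positive root), so V_GS = 1.4 V.
I_D = (V_DD − V_GS)/R = (14.6 − 1.4) / 34 = 0.388 mA.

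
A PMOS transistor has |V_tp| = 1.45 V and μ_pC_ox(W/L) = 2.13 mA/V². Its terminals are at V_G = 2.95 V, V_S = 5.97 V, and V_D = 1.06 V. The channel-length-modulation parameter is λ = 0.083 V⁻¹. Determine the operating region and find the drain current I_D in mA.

Saturation; I_D = 3.69 mA

V_SG = V_S − V_G = 5.97 − 2.95 = 3.02 V; V_SD = V_S − V_D = 5.97 − 1.06 = 4.91 V.
V_ov = V_SG − |V_tp| = 3.02 − 1.45 = 1.57 V.
Since V_SD = 4.91 V ≥ V_ov = 1.57 V, the device is in saturation.
I_D = ½ k_p V_ov² (1 + λ V_SD) = 0.5 × 2.13 × 1.57² × (1 + 0.083 × 4.91) = 3.69 mA.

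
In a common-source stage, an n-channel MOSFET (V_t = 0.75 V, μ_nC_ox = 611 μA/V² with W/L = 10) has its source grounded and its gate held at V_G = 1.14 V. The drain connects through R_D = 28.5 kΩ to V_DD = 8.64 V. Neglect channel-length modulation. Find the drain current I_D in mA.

V_GS = V_G = 1.14 V, so V_ov = 1.14 − 0.75 = 0.39 V.
k_n = μ_nC_ox · (W/L) = 6.11 mA/V².
Assume saturation: I_D = ½ k_n V_ov² = 0.5 × 6.11 × 0.39² = 0.465 mA, giving V_DS = V_DD − I_D R_D = 8.64 − 0.465 × 28.5 = -4.6 V.
But -4.6 V < V_ov = 0.39 V, so the device is actually in triode.
In triode I_D = k_n[V_ov V_DS − ½ V_DS²] and I_D = (V_DD − V_DS)/R_D. Equating: 87.1 V_DS² − 68.91 V_DS + 8.64 = 0, giving V_DS = 0.156 V (the root below V_ov).
I_D = (8.64 − 0.156) / 28.5 = 0.298 mA.

I_D = 0.298 mA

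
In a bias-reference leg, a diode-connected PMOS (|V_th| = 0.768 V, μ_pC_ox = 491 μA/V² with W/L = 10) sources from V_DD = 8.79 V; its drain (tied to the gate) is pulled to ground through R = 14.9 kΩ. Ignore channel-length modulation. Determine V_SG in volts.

With gate tied to drain, V_SG = V_SD ≥ V_SG − |V_th|, so the device is in saturation.
k_p = μ_pC_ox · (W/L) = 4.91 mA/V².
KCL at the drain: ½ k_p (V_SG − |V_th|)² = (V_DD − V_SG)/R.
Let x = V_SG − 0.768. Then 36.6 x² + x − 8.022 = 0, giving x = 0.455 V (positive root), so V_SG = 1.22 V.
I_D = (V_DD − V_SG)/R = (8.79 − 1.22) / 14.9 = 0.508 mA.

V_SG = 1.22 V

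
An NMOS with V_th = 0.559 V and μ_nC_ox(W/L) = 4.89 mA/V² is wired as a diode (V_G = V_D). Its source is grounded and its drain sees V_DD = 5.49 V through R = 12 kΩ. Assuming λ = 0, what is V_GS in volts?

V_GS = 0.952 V

With gate tied to drain, V_GS = V_DS ≥ V_GS − V_th, so the device is in saturation.
KCL at the drain: ½ k_n (V_GS − V_th)² = (V_DD − V_GS)/R.
Let x = V_GS − 0.559. Then 29.3 x² + x − 4.931 = 0, giving x = 0.393 V (positive root), so V_GS = 0.952 V.
I_D = (V_DD − V_GS)/R = (5.49 − 0.952) / 12 = 0.378 mA.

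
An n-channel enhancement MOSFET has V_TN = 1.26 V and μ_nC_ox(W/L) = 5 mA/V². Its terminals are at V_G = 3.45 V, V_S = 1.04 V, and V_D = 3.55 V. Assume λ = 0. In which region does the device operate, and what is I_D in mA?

Saturation; I_D = 3.31 mA

V_GS = V_G − V_S = 3.45 − 1.04 = 2.41 V; V_DS = V_D − V_S = 3.55 − 1.04 = 2.51 V.
V_ov = V_GS − V_TN = 2.41 − 1.26 = 1.15 V.
Since V_DS = 2.51 V ≥ V_ov = 1.15 V, the device is in saturation.
I_D = ½ k_n V_ov² = 0.5 × 5 × 1.15² = 3.31 mA.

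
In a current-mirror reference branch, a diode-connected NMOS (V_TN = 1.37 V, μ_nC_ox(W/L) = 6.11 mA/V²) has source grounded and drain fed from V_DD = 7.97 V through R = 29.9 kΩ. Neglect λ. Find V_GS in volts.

With gate tied to drain, V_GS = V_DS ≥ V_GS − V_TN, so the device is in saturation.
KCL at the drain: ½ k_n (V_GS − V_TN)² = (V_DD − V_GS)/R.
Let x = V_GS − 1.37. Then 91.3 x² + x − 6.6 = 0, giving x = 0.263 V (positive root), so V_GS = 1.63 V.
I_D = (V_DD − V_GS)/R = (7.97 − 1.63) / 29.9 = 0.212 mA.

V_GS = 1.63 V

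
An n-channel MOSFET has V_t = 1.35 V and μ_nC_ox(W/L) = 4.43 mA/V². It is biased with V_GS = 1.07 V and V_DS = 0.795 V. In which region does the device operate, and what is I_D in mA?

V_GS = 1.07 V < V_t = 1.35 V, so the transistor is in cutoff.

Cutoff; I_D = 0 mA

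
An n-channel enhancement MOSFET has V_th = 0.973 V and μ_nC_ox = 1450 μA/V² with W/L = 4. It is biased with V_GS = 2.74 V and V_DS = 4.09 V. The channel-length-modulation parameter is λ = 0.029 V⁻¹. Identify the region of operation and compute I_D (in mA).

Saturation; I_D = 10.1 mA

k_n = μ_nC_ox · (W/L) = 5.8 mA/V².
V_ov = V_GS − V_th = 2.74 − 0.973 = 1.77 V.
Since V_DS = 4.09 V ≥ V_ov = 1.77 V, the device is in saturation.
I_D = ½ k_n V_ov² (1 + λ V_DS) = 0.5 × 5.8 × 1.77² × (1 + 0.029 × 4.09) = 10.1 mA.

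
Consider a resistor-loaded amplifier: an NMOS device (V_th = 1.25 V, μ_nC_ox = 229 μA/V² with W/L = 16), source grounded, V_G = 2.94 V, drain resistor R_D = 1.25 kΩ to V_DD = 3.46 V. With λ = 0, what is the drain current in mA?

I_D = 2.41 mA

V_GS = V_G = 2.94 V, so V_ov = 2.94 − 1.25 = 1.69 V.
k_n = μ_nC_ox · (W/L) = 3.664 mA/V².
Assume saturation: I_D = ½ k_n V_ov² = 0.5 × 3.664 × 1.69² = 5.23 mA, giving V_DS = V_DD − I_D R_D = 3.46 − 5.23 × 1.25 = -3.08 V.
But -3.08 V < V_ov = 1.69 V, so the device is actually in triode.
In triode I_D = k_n[V_ov V_DS − ½ V_DS²] and I_D = (V_DD − V_DS)/R_D. Equating: 2.29 V_DS² − 8.74 V_DS + 3.46 = 0, giving V_DS = 0.449 V (the root below V_ov).
I_D = (3.46 − 0.449) / 1.25 = 2.41 mA.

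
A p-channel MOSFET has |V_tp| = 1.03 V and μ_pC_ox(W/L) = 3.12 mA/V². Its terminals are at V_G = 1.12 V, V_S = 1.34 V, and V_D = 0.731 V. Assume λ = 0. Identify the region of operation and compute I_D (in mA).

Cutoff; I_D = 0 mA

V_SG = V_S − V_G = 1.34 − 1.12 = 0.22 V; V_SD = V_S − V_D = 1.34 − 0.731 = 0.609 V.
V_SG = 0.22 V < |V_tp| = 1.03 V, so the transistor is in cutoff.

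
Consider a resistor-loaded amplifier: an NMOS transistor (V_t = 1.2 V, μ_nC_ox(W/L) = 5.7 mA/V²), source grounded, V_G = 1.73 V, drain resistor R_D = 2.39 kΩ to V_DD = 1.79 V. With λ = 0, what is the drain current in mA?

V_GS = V_G = 1.73 V, so V_ov = 1.73 − 1.2 = 0.53 V.
Assume saturation: I_D = ½ k_n V_ov² = 0.5 × 5.7 × 0.53² = 0.801 mA, giving V_DS = V_DD − I_D R_D = 1.79 − 0.801 × 2.39 = -0.123 V.
But -0.123 V < V_ov = 0.53 V, so the device is actually in triode.
In triode I_D = k_n[V_ov V_DS − ½ V_DS²] and I_D = (V_DD − V_DS)/R_D. Equating: 6.81 V_DS² − 8.22 V_DS + 1.79 = 0, giving V_DS = 0.285 V (the root below V_ov).
I_D = (1.79 − 0.285) / 2.39 = 0.63 mA.

I_D = 0.630 mA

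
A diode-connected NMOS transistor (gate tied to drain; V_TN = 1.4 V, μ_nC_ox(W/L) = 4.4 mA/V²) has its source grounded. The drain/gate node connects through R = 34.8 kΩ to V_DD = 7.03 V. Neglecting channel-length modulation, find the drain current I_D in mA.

I_D = 0.154 mA

With gate tied to drain, V_GS = V_DS ≥ V_GS − V_TN, so the device is in saturation.
KCL at the drain: ½ k_n (V_GS − V_TN)² = (V_DD − V_GS)/R.
Let x = V_GS − 1.4. Then 76.6 x² + x − 5.63 = 0, giving x = 0.265 V (positive root), so V_GS = 1.66 V.
I_D = (V_DD − V_GS)/R = (7.03 − 1.66) / 34.8 = 0.154 mA.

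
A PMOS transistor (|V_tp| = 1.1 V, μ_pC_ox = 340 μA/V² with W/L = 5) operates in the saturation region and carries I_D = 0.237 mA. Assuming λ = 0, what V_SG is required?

V_SG = 1.63 V

k_p = μ_pC_ox · (W/L) = 1.7 mA/V².
In saturation I_D = ½ k_p (V_SG − |V_tp|)², so V_SG − |V_tp| = √(2 I_D / k_p) = √(2 × 0.237 / 1.7) = 0.528 V.
V_SG = 1.1 + 0.528 = 1.63 V.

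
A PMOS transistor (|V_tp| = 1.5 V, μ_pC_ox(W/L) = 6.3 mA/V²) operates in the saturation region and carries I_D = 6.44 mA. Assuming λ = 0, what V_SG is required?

In saturation I_D = ½ k_p (V_SG − |V_tp|)², so V_SG − |V_tp| = √(2 I_D / k_p) = √(2 × 6.44 / 6.3) = 1.43 V.
V_SG = 1.5 + 1.43 = 2.93 V.

V_SG = 2.93 V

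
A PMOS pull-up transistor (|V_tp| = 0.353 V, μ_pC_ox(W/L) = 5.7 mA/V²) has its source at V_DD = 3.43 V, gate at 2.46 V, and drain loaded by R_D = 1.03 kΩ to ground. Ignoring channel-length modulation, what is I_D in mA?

I_D = 1.08 mA

V_SG = V_DD − V_G = 3.43 − 2.46 = 0.97 V, so V_ov = 0.97 − 0.353 = 0.617 V.
Assume saturation: I_D = ½ k_p V_ov² = 0.5 × 5.7 × 0.617² = 1.08 mA, giving V_SD = V_DD − I_D R_D = 3.43 − 1.08 × 1.03 = 2.31 V.
V_SD = 2.31 V ≥ V_ov = 0.617 V, confirming saturation.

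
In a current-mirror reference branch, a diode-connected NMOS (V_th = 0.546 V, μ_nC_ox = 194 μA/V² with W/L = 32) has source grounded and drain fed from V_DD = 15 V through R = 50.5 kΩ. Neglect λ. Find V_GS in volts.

V_GS = 0.846 V

With gate tied to drain, V_GS = V_DS ≥ V_GS − V_th, so the device is in saturation.
k_n = μ_nC_ox · (W/L) = 6.208 mA/V².
KCL at the drain: ½ k_n (V_GS − V_th)² = (V_DD − V_GS)/R.
Let x = V_GS − 0.546. Then 157 x² + x − 14.45 = 0, giving x = 0.3 V (positive root), so V_GS = 0.846 V.
I_D = (V_DD − V_GS)/R = (15 − 0.846) / 50.5 = 0.28 mA.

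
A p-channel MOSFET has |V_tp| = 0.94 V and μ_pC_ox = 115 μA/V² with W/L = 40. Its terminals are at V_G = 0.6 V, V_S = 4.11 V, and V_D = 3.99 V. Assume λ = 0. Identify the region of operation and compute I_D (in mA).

V_SG = V_S − V_G = 4.11 − 0.6 = 3.51 V; V_SD = V_S − V_D = 4.11 − 3.99 = 0.12 V.
k_p = μ_pC_ox · (W/L) = 4.6 mA/V².
V_ov = V_SG − |V_tp| = 3.51 − 0.94 = 2.57 V.
Since V_SD = 0.12 V < V_ov = 2.57 V, the device is in the triode region.
I_D = k_p [V_ov · V_SD − ½ V_SD²] = 4.6 × [2.57 × 0.12 − 0.5 × 0.12²] = 1.39 mA.

Triode; I_D = 1.39 mA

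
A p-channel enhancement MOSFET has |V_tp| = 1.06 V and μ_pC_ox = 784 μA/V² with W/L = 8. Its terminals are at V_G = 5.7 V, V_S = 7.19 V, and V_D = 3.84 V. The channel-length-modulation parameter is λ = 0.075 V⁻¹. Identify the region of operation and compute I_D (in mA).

Saturation; I_D = 0.726 mA

V_SG = V_S − V_G = 7.19 − 5.7 = 1.49 V; V_SD = V_S − V_D = 7.19 − 3.84 = 3.35 V.
k_p = μ_pC_ox · (W/L) = 6.272 mA/V².
V_ov = V_SG − |V_tp| = 1.49 − 1.06 = 0.43 V.
Since V_SD = 3.35 V ≥ V_ov = 0.43 V, the device is in saturation.
I_D = ½ k_p V_ov² (1 + λ V_SD) = 0.5 × 6.272 × 0.43² × (1 + 0.075 × 3.35) = 0.726 mA.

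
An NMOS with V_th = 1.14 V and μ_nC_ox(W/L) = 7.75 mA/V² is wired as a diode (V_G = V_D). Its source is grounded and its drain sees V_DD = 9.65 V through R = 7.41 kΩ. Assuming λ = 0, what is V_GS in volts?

V_GS = 1.67 V

With gate tied to drain, V_GS = V_DS ≥ V_GS − V_th, so the device is in saturation.
KCL at the drain: ½ k_n (V_GS − V_th)² = (V_DD − V_GS)/R.
Let x = V_GS − 1.14. Then 28.7 x² + x − 8.51 = 0, giving x = 0.527 V (positive root), so V_GS = 1.67 V.
I_D = (V_DD − V_GS)/R = (9.65 − 1.67) / 7.41 = 1.08 mA.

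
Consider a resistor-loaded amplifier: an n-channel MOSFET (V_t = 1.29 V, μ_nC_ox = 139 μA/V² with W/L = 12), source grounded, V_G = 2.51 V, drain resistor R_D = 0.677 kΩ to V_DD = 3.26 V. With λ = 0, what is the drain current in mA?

V_GS = V_G = 2.51 V, so V_ov = 2.51 − 1.29 = 1.22 V.
k_n = μ_nC_ox · (W/L) = 1.668 mA/V².
Assume saturation: I_D = ½ k_n V_ov² = 0.5 × 1.668 × 1.22² = 1.24 mA, giving V_DS = V_DD − I_D R_D = 3.26 − 1.24 × 0.677 = 2.42 V.
V_DS = 2.42 V ≥ V_ov = 1.22 V, confirming saturation.

I_D = 1.24 mA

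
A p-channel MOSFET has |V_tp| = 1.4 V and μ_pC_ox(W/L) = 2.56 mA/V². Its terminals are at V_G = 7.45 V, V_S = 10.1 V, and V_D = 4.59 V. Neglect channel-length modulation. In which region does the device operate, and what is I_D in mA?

V_SG = V_S − V_G = 10.1 − 7.45 = 2.65 V; V_SD = V_S − V_D = 10.1 − 4.59 = 5.51 V.
V_ov = V_SG − |V_tp| = 2.65 − 1.4 = 1.25 V.
Since V_SD = 5.51 V ≥ V_ov = 1.25 V, the device is in saturation.
I_D = ½ k_p V_ov² = 0.5 × 2.56 × 1.25² = 2 mA.

Saturation; I_D = 2.00 mA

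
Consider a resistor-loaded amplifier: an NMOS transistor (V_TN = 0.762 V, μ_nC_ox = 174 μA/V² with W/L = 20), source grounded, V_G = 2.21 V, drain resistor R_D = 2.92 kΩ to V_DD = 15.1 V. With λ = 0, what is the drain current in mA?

V_GS = V_G = 2.21 V, so V_ov = 2.21 − 0.762 = 1.45 V.
k_n = μ_nC_ox · (W/L) = 3.48 mA/V².
Assume saturation: I_D = ½ k_n V_ov² = 0.5 × 3.48 × 1.45² = 3.65 mA, giving V_DS = V_DD − I_D R_D = 15.1 − 3.65 × 2.92 = 4.45 V.
V_DS = 4.45 V ≥ V_ov = 1.45 V, confirming saturation.

I_D = 3.65 mA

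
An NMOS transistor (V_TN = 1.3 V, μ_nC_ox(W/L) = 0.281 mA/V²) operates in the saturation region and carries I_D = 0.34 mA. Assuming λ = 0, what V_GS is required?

V_GS = 2.86 V

In saturation I_D = ½ k_n (V_GS − V_TN)², so V_GS − V_TN = √(2 I_D / k_n) = √(2 × 0.34 / 0.281) = 1.56 V.
V_GS = 1.3 + 1.56 = 2.86 V.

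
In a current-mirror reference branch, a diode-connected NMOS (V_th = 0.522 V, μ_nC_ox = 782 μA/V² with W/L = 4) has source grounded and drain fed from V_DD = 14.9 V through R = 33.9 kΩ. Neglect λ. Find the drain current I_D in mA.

With gate tied to drain, V_GS = V_DS ≥ V_GS − V_th, so the device is in saturation.
k_n = μ_nC_ox · (W/L) = 3.128 mA/V².
KCL at the drain: ½ k_n (V_GS − V_th)² = (V_DD − V_GS)/R.
Let x = V_GS − 0.522. Then 53 x² + x − 14.38 = 0, giving x = 0.511 V (positive root), so V_GS = 1.03 V.
I_D = (V_DD − V_GS)/R = (14.9 − 1.03) / 33.9 = 0.409 mA.

I_D = 0.409 mA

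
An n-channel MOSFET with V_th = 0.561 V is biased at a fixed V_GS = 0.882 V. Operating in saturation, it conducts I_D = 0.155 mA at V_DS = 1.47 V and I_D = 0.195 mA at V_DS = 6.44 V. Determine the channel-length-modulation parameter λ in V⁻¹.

With V_GS fixed, I_D ∝ (1 + λ V_DS) in saturation, so I_D2/I_D1 = (1 + λ V_DS2)/(1 + λ V_DS1).
0.195/0.155 = 1.258 = (1 + 6.44 λ)/(1 + 1.47 λ).
Solving: λ (I_D1 V_DS2 − I_D2 V_DS1) = I_D2 − I_D1, so λ = (0.195 − 0.155) / (0.155 × 6.44 − 0.195 × 1.47) = 0.04 / 0.712 = 0.0562 V⁻¹.

λ = 0.0562 V⁻¹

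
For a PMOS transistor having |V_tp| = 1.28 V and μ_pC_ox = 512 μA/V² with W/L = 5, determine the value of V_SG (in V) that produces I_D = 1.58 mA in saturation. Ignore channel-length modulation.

V_SG = 2.39 V

k_p = μ_pC_ox · (W/L) = 2.56 mA/V².
In saturation I_D = ½ k_p (V_SG − |V_tp|)², so V_SG − |V_tp| = √(2 I_D / k_p) = √(2 × 1.58 / 2.56) = 1.11 V.
V_SG = 1.28 + 1.11 = 2.39 V.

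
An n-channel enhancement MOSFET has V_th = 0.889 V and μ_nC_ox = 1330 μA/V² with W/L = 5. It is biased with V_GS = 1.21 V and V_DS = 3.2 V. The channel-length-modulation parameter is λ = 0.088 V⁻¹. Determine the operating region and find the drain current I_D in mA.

Saturation; I_D = 0.439 mA

k_n = μ_nC_ox · (W/L) = 6.65 mA/V².
V_ov = V_GS − V_th = 1.21 − 0.889 = 0.321 V.
Since V_DS = 3.2 V ≥ V_ov = 0.321 V, the device is in saturation.
I_D = ½ k_n V_ov² (1 + λ V_DS) = 0.5 × 6.65 × 0.321² × (1 + 0.088 × 3.2) = 0.439 mA.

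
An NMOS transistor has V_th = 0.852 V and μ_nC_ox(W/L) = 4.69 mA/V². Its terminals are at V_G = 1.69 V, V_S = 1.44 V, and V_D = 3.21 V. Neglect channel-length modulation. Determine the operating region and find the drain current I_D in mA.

Cutoff; I_D = 0 mA

V_GS = V_G − V_S = 1.69 − 1.44 = 0.25 V; V_DS = V_D − V_S = 3.21 − 1.44 = 1.77 V.
V_GS = 0.25 V < V_th = 0.852 V, so the transistor is in cutoff.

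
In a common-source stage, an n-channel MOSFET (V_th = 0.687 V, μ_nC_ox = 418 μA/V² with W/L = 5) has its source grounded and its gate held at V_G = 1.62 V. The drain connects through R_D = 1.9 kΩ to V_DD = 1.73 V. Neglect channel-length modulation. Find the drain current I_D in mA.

V_GS = V_G = 1.62 V, so V_ov = 1.62 − 0.687 = 0.933 V.
k_n = μ_nC_ox · (W/L) = 2.09 mA/V².
Assume saturation: I_D = ½ k_n V_ov² = 0.5 × 2.09 × 0.933² = 0.91 mA, giving V_DS = V_DD − I_D R_D = 1.73 − 0.91 × 1.9 = 0.00164 V.
But 0.00164 V < V_ov = 0.933 V, so the device is actually in triode.
In triode I_D = k_n[V_ov V_DS − ½ V_DS²] and I_D = (V_DD − V_DS)/R_D. Equating: 1.99 V_DS² − 4.705 V_DS + 1.73 = 0, giving V_DS = 0.455 V (the root below V_ov).
I_D = (1.73 − 0.455) / 1.9 = 0.671 mA.

I_D = 0.671 mA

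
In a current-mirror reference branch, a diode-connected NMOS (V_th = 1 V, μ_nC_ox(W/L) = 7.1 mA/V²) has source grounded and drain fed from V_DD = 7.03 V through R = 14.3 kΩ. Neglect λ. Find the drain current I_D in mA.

I_D = 0.398 mA

With gate tied to drain, V_GS = V_DS ≥ V_GS − V_th, so the device is in saturation.
KCL at the drain: ½ k_n (V_GS − V_th)² = (V_DD − V_GS)/R.
Let x = V_GS − 1. Then 50.8 x² + x − 6.03 = 0, giving x = 0.335 V (positive root), so V_GS = 1.33 V.
I_D = (V_DD − V_GS)/R = (7.03 − 1.33) / 14.3 = 0.398 mA.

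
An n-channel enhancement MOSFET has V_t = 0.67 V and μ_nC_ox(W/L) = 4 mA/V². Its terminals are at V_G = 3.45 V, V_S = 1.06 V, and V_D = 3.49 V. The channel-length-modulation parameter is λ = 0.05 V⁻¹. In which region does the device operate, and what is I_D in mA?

Saturation; I_D = 6.64 mA

V_GS = V_G − V_S = 3.45 − 1.06 = 2.39 V; V_DS = V_D − V_S = 3.49 − 1.06 = 2.43 V.
V_ov = V_GS − V_t = 2.39 − 0.67 = 1.72 V.
Since V_DS = 2.43 V ≥ V_ov = 1.72 V, the device is in saturation.
I_D = ½ k_n V_ov² (1 + λ V_DS) = 0.5 × 4 × 1.72² × (1 + 0.05 × 2.43) = 6.64 mA.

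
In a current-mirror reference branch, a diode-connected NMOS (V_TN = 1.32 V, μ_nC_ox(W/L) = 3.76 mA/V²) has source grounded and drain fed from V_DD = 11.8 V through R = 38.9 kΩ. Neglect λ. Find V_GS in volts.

With gate tied to drain, V_GS = V_DS ≥ V_GS − V_TN, so the device is in saturation.
KCL at the drain: ½ k_n (V_GS − V_TN)² = (V_DD − V_GS)/R.
Let x = V_GS − 1.32. Then 73.1 x² + x − 10.48 = 0, giving x = 0.372 V (positive root), so V_GS = 1.69 V.
I_D = (V_DD − V_GS)/R = (11.8 − 1.69) / 38.9 = 0.26 mA.

V_GS = 1.69 V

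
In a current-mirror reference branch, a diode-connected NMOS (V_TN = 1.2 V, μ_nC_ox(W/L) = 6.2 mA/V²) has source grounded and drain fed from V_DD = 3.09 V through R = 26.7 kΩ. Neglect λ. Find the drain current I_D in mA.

With gate tied to drain, V_GS = V_DS ≥ V_GS − V_TN, so the device is in saturation.
KCL at the drain: ½ k_n (V_GS − V_TN)² = (V_DD − V_GS)/R.
Let x = V_GS − 1.2. Then 82.8 x² + x − 1.89 = 0, giving x = 0.145 V (positive root), so V_GS = 1.35 V.
I_D = (V_DD − V_GS)/R = (3.09 − 1.35) / 26.7 = 0.0653 mA.

I_D = 0.0653 mA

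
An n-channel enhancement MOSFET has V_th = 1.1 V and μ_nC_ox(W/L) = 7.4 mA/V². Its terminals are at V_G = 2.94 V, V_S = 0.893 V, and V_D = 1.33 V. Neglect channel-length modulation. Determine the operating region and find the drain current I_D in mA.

Triode; I_D = 2.36 mA

V_GS = V_G − V_S = 2.94 − 0.893 = 2.05 V; V_DS = V_D − V_S = 1.33 − 0.893 = 0.437 V.
V_ov = V_GS − V_th = 2.05 − 1.1 = 0.947 V.
Since V_DS = 0.437 V < V_ov = 0.947 V, the device is in the triode region.
I_D = k_n [V_ov · V_DS − ½ V_DS²] = 7.4 × [0.947 × 0.437 − 0.5 × 0.437²] = 2.36 mA.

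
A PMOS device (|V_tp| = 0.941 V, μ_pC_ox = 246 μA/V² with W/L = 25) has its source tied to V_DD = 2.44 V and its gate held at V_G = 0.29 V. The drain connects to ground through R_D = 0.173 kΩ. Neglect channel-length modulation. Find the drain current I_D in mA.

V_SG = V_DD − V_G = 2.44 − 0.29 = 2.15 V, so V_ov = 2.15 − 0.941 = 1.21 V.
k_p = μ_pC_ox · (W/L) = 6.15 mA/V².
Assume saturation: I_D = ½ k_p V_ov² = 0.5 × 6.15 × 1.21² = 4.49 mA, giving V_SD = V_DD − I_D R_D = 2.44 − 4.49 × 0.173 = 1.66 V.
V_SD = 1.66 V ≥ V_ov = 1.21 V, confirming saturation.

I_D = 4.49 mA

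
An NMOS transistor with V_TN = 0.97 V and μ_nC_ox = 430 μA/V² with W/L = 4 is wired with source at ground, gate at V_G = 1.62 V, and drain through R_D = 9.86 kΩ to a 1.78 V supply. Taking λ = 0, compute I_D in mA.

I_D = 0.163 mA

V_GS = V_G = 1.62 V, so V_ov = 1.62 − 0.97 = 0.65 V.
k_n = μ_nC_ox · (W/L) = 1.72 mA/V².
Assume saturation: I_D = ½ k_n V_ov² = 0.5 × 1.72 × 0.65² = 0.363 mA, giving V_DS = V_DD − I_D R_D = 1.78 − 0.363 × 9.86 = -1.8 V.
But -1.8 V < V_ov = 0.65 V, so the device is actually in triode.
In triode I_D = k_n[V_ov V_DS − ½ V_DS²] and I_D = (V_DD − V_DS)/R_D. Equating: 8.48 V_DS² − 12.02 V_DS + 1.78 = 0, giving V_DS = 0.168 V (the root below V_ov).
I_D = (1.78 − 0.168) / 9.86 = 0.163 mA.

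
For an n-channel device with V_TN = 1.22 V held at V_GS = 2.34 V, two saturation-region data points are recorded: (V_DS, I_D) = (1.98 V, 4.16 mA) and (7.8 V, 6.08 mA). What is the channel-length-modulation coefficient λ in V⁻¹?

With V_GS fixed, I_D ∝ (1 + λ V_DS) in saturation, so I_D2/I_D1 = (1 + λ V_DS2)/(1 + λ V_DS1).
6.08/4.16 = 1.462 = (1 + 7.8 λ)/(1 + 1.98 λ).
Solving: λ (I_D1 V_DS2 − I_D2 V_DS1) = I_D2 − I_D1, so λ = (6.08 − 4.16) / (4.16 × 7.8 − 6.08 × 1.98) = 1.92 / 20.4 = 0.0941 V⁻¹.

λ = 0.0941 V⁻¹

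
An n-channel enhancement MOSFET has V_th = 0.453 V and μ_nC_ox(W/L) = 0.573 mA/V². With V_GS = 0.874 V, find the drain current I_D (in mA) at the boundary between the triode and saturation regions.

At the boundary V_DS = V_ov = V_GS − V_th = 0.874 − 0.453 = 0.421 V.
I_D = ½ k_n V_ov² = 0.5 × 0.573 × 0.421² = 0.0508 mA.

I_D = 0.0508 mA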